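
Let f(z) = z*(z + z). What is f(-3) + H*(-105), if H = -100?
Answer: 10518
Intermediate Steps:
f(z) = 2*z² (f(z) = z*(2*z) = 2*z²)
f(-3) + H*(-105) = 2*(-3)² - 100*(-105) = 2*9 + 10500 = 18 + 10500 = 10518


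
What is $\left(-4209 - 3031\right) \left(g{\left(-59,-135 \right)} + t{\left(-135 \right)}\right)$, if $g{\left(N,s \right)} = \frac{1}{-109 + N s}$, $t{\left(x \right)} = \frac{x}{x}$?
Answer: $- \frac{7110585}{982} \approx -7240.9$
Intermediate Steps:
$t{\left(x \right)} = 1$
$\left(-4209 - 3031\right) \left(g{\left(-59,-135 \right)} + t{\left(-135 \right)}\right) = \left(-4209 - 3031\right) \left(\frac{1}{-109 - -7965} + 1\right) = - 7240 \left(\frac{1}{-109 + 7965} + 1\right) = - 7240 \left(\frac{1}{7856} + 1\right) = \left(-7240\right) \frac{7857}{7856} = - \frac{7110585}{982}$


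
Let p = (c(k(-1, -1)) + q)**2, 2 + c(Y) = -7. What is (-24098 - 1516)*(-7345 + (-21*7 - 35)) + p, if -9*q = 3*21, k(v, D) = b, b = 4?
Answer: 192796834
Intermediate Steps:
k(v, D) = 4
c(Y) = -9 (c(Y) = -2 - 7 = -9)
q = -7 (q = -21/3 = -1/9*63 = -7)
p = 256 (p = (-9 - 7)**2 = (-16)**2 = 256)
(-24098 - 1516)*(-7345 + (-21*7 - 35)) + p = (-24098 - 1516)*(-7345 + (-21*7 - 35)) + 256 = -25614*(-7345 + (-147 - 35)) + 256 = -25614*(-7345 - 182) + 256 = -25614*(-7527) + 256 = 192796578 + 256 = 192796834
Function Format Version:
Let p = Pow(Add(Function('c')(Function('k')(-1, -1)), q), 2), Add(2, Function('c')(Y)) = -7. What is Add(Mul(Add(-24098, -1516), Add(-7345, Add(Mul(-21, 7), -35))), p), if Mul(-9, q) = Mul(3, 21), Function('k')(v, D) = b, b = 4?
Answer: 192796834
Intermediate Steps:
Function('k')(v, D) = 4
Function('c')(Y) = -9 (Function('c')(Y) = Add(-2, -7) = -9)
q = -7 (q = Mul(Rational(-1, 9), Mul(3, 21)) = Mul(Rational(-1, 9), 63) = -7)
p = 256 (p = Pow(Add(-9, -7), 2) = Pow(-16, 2) = 256)
Add(Mul(Add(-24098, -1516), Add(-7345, Add(Mul(-21, 7), -35))), p) = Add(Mul(Add(-24098, -1516), Add(-7345, Add(Mul(-21, 7), -35))), 256) = Add(Mul(-25614, Add(-7345, Add(-147, -35))), 256) = Add(Mul(-25614, Add(-7345, -182)), 256) = Add(Mul(-25614, -7527), 256) = Add(192796578, 256) = 192796834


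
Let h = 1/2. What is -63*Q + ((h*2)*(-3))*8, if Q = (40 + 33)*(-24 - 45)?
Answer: 317307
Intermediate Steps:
h = ½ ≈ 0.50000
Q = -5037 (Q = 73*(-69) = -5037)
-63*Q + ((h*2)*(-3))*8 = -63*(-5037) + (((½)*2)*(-3))*8 = 317331 + (1*(-3))*8 = 317331 - 3*8 = 317331 - 24 = 317307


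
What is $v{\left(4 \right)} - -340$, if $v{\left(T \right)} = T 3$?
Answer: $352$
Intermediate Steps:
$v{\left(T \right)} = 3 T$
$v{\left(4 \right)} - -340 = 3 \cdot 4 - -340 = 12 + 340 = 352$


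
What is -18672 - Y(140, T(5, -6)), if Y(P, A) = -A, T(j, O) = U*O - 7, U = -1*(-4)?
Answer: -18703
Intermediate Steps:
U = 4
T(j, O) = -7 + 4*O (T(j, O) = 4*O - 7 = -7 + 4*O)
-18672 - Y(140, T(5, -6)) = -18672 - (-1)*(-7 + 4*(-6)) = -18672 - (-1)*(-7 - 24) = -18672 - (-1)*(-31) = -18672 - 1*31 = -18672 - 31 = -18703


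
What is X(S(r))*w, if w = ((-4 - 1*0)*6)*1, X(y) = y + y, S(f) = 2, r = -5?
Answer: -96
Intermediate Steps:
X(y) = 2*y
w = -24 (w = ((-4 + 0)*6)*1 = -4*6*1 = -24*1 = -24)
X(S(r))*w = (2*2)*(-24) = 4*(-24) = -96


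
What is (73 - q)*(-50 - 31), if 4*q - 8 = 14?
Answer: -10935/2 ≈ -5467.5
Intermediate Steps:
q = 11/2 (q = 2 + (¼)*14 = 2 + 7/2 = 11/2 ≈ 5.5000)
(73 - q)*(-50 - 31) = (73 - 1*11/2)*(-50 - 31) = (73 - 11/2)*(-81) = (135/2)*(-81) = -10935/2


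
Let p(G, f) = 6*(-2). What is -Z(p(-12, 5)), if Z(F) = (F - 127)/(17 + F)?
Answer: 139/5 ≈ 27.800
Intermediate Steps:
p(G, f) = -12
Z(F) = (-127 + F)/(17 + F)
-Z(p(-12, 5)) = -(-127 - 12)/(17 - 12) = -(-139)/5 = -1*(-139/5) = 139/5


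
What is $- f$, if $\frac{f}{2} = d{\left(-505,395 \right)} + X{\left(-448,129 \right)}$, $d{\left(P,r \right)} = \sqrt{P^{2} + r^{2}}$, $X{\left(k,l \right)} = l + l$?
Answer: $-516 - 10 \sqrt{16442} \approx -1798.3$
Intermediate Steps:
$X{\left(k,l \right)} = 2 l$
$f = 516 + 10 \sqrt{16442}$ ($f = 2 \left(\sqrt{\left(-505\right)^{2} + 395^{2}} + 2 \cdot 129\right) = 2 \left(\sqrt{255025 + 156025} + 258\right) = 2 \left(\sqrt{411050} + 258\right) = 2 \left(5 \sqrt{16442} + 258\right) = 2 \left(258 + 5 \sqrt{16442}\right) = 516 + 10 \sqrt{16442} \approx 1798.3$)
$- f = - (516 + 10 \sqrt{16442}) = -516 - 10 \sqrt{16442}$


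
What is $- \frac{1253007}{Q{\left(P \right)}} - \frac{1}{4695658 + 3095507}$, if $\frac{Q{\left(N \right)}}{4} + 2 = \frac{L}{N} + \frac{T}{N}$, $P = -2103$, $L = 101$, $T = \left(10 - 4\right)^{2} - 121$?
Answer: $\frac{20530294147458077}{131577194520} \approx 1.5603 \cdot 10^{5}$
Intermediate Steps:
$T = -85$ ($T = 6^{2} - 121 = 36 - 121 = -85$)
$Q{\left(N \right)} = -8 + \frac{64}{N}$ ($Q{\left(N \right)} = -8 + 4 \left(\frac{101}{N} - \frac{85}{N}\right) = -8 + 4 \frac{16}{N} = -8 + \frac{64}{N}$)
$- \frac{1253007}{Q{\left(P \right)}} - \frac{1}{4695658 + 3095507} = - \frac{1253007}{-8 + \frac{64}{-2103}} - \frac{1}{4695658 + 3095507} = - \frac{1253007}{-8 + 64 \left(- \frac{1}{2103}\right)} - \frac{1}{7791165} = - \frac{1253007}{-8 - \frac{64}{2103}} - \frac{1}{7791165} = - \frac{1253007}{- \frac{16888}{2103}} - \frac{1}{7791165} = \left(-1253007\right) \left(- \frac{2103}{16888}\right) - \frac{1}{7791165} = \frac{2635073721}{16888} - \frac{1}{7791165} = \frac{20530294147458077}{131577194520}$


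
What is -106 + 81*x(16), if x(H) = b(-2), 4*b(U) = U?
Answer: -293/2 ≈ -146.50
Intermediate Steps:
b(U) = U/4
x(H) = -½ (x(H) = (¼)*(-2) = -½)
-106 + 81*x(16) = -106 + 81*(-½) = -106 - 81/2 = -293/2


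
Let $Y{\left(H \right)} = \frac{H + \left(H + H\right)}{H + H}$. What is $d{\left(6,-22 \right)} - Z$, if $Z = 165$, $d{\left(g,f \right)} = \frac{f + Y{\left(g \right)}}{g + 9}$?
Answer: $- \frac{4991}{30} \approx -166.37$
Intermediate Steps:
$Y{\left(H \right)} = \frac{3}{2}$ ($Y{\left(H \right)} = \frac{H + 2 H}{2 H} = 3 H \frac{1}{2 H} = \frac{3}{2}$)
$d{\left(g,f \right)} = \frac{\frac{3}{2} + f}{9 + g}$ ($d{\left(g,f \right)} = \frac{f + \frac{3}{2}}{g + 9} = \frac{\frac{3}{2} + f}{9 + g}$)
$d{\left(6,-22 \right)} - Z = \frac{\frac{3}{2} - 22}{9 + 6} - 165 = \frac{1}{15} \left(- \frac{41}{2}\right) - 165 = - \frac{41}{30} - 165 = - \frac{4991}{30}$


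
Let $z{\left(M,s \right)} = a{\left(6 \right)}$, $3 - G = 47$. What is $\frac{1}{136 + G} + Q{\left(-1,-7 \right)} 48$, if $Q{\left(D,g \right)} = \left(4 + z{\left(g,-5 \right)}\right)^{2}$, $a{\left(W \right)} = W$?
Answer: $\frac{441601}{92} \approx 4800.0$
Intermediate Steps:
$G = -44$ ($G = 3 - 47 = -44$)
$z{\left(M,s \right)} = 6$
$Q{\left(D,g \right)} = 100$ ($Q{\left(D,g \right)} = \left(4 + 6\right)^{2} = 10^{2} = 100$)
$\frac{1}{136 + G} + Q{\left(-1,-7 \right)} 48 = \frac{1}{136 - 44} + 100 \cdot 48 = \frac{1}{92} + 4800 = \frac{441601}{92}$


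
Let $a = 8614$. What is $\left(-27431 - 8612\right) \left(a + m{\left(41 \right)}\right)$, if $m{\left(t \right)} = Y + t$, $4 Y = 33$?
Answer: $- \frac{1248998079}{4} \approx -3.1225 \cdot 10^{8}$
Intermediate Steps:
$Y = \frac{33}{4}$ ($Y = \frac{1}{4} \cdot 33 = \frac{33}{4} \approx 8.25$)
$m{\left(t \right)} = \frac{33}{4} + t$
$\left(-27431 - 8612\right) \left(a + m{\left(41 \right)}\right) = \left(-27431 - 8612\right) \left(8614 + \left(\frac{33}{4} + 41\right)\right) = - 36043 \left(8614 + \frac{197}{4}\right) = \left(-36043\right) \frac{34653}{4} = - \frac{1248998079}{4}$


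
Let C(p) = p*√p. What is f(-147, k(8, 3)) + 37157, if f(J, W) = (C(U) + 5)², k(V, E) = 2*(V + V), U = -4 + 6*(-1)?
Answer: 36182 - 100*I*√10 ≈ 36182.0 - 316.23*I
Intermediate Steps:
U = -10 (U = -4 - 6 = -10)
k(V, E) = 4*V (k(V, E) = 2*(2*V) = 4*V)
C(p) = p^(3/2)
f(J, W) = (5 - 10*I*√10)² (f(J, W) = ((-10)^(3/2) + 5)² = (-10*I*√10 + 5)² = (5 - 10*I*√10)²)
f(-147, k(8, 3)) + 37157 = (-975 - 100*I*√10) + 37157 = 36182 - 100*I*√10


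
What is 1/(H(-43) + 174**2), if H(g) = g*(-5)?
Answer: 1/30491 ≈ 3.2797e-5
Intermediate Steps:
H(g) = -5*g
1/(H(-43) + 174**2) = 1/(-5*(-43) + 174**2) = 1/(215 + 30276) = 1/30491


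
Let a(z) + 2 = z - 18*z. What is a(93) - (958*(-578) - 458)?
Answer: 552599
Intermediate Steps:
a(z) = -2 - 17*z (a(z) = -2 + (z - 18*z) = -2 - 17*z)
a(93) - (958*(-578) - 458) = (-2 - 17*93) - (958*(-578) - 458) = (-2 - 1581) - (-553724 - 458) = -1583 - 1*(-554182) = -1583 + 554182 = 552599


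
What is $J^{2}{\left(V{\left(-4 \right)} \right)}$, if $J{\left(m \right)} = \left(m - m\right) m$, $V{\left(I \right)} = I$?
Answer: $0$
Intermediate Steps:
$J{\left(m \right)} = 0$ ($J{\left(m \right)} = 0 m = 0$)
$J^{2}{\left(V{\left(-4 \right)} \right)} = 0^{2} = 0$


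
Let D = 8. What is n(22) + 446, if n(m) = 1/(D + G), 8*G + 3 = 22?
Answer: 37026/83 ≈ 446.10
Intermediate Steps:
G = 19/8 (G = -3/8 + (⅛)*22 = -3/8 + 11/4 = 19/8 ≈ 2.3750)
n(m) = 8/83 (n(m) = 1/(8 + 19/8) = 1/(83/8) = 8/83)
n(22) + 446 = 8/83 + 446 = 37026/83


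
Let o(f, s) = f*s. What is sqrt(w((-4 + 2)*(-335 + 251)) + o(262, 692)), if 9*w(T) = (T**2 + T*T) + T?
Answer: 4*sqrt(105522)/3 ≈ 433.12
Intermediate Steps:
w(T) = T/9 + 2*T**2/9 (w(T) = ((T**2 + T*T) + T)/9 = ((T**2 + T**2) + T)/9 = (2*T**2 + T)/9 = (T + 2*T**2)/9 = T/9 + 2*T**2/9)
sqrt(w((-4 + 2)*(-335 + 251)) + o(262, 692)) = sqrt(((-4 + 2)*(-335 + 251))*(1 + 2*((-4 + 2)*(-335 + 251)))/9 + 262*692) = sqrt((-2*(-84))*(1 + 2*(-2*(-84)))/9 + 181304) = sqrt((1/9)*168*(1 + 2*168) + 181304) = sqrt((1/9)*168*(1 + 336) + 181304) = sqrt((1/9)*168*337 + 181304) = sqrt(18872/3 + 181304) = sqrt(562784/3) = 4*sqrt(105522)/3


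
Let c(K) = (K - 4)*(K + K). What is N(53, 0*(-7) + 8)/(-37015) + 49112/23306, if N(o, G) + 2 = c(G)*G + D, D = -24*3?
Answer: 903836326/431335795 ≈ 2.0954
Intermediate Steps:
c(K) = 2*K*(-4 + K) (c(K) = (-4 + K)*(2*K) = 2*K*(-4 + K))
D = -72
N(o, G) = -74 + 2*G²*(-4 + G) (N(o, G) = -2 + ((2*G*(-4 + G))*G - 72) = -2 + (2*G²*(-4 + G) - 72) = -2 + (-72 + 2*G²*(-4 + G)) = -74 + 2*G²*(-4 + G))
N(53, 0*(-7) + 8)/(-37015) + 49112/23306 = (-74 + 2*(0*(-7) + 8)²*(-4 + (0*(-7) + 8)))/(-37015) + 49112/23306 = (-74 + 2*(0 + 8)²*(-4 + (0 + 8)))*(-1/37015) + 49112*(1/23306) = (-74 + 2*8²*(-4 + 8))*(-1/37015) + 24556/11653 = (-74 + 2*64*4)*(-1/37015) + 24556/11653 = (-74 + 512)*(-1/37015) + 24556/11653 = 438*(-1/37015) + 24556/11653 = -438/37015 + 24556/11653 = 903836326/431335795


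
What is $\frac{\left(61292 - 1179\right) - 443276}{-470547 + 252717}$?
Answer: $\frac{127721}{72610} \approx 1.759$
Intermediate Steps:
$\frac{\left(61292 - 1179\right) - 443276}{-470547 + 252717} = \frac{60113 - 443276}{-217830} = \left(-383163\right) \left(- \frac{1}{217830}\right) = \frac{127721}{72610}$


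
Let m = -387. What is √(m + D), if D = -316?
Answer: I*√703 ≈ 26.514*I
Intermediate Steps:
√(m + D) = √(-387 - 316) = √(-703) = I*√703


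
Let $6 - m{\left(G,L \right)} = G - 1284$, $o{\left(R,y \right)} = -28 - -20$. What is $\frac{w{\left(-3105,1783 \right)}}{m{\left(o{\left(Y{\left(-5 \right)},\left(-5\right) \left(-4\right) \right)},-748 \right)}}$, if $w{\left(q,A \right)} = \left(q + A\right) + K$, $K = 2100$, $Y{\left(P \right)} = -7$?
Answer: $\frac{389}{649} \approx 0.59938$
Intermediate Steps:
$o{\left(R,y \right)} = -8$ ($o{\left(R,y \right)} = -28 + 20 = -8$)
$m{\left(G,L \right)} = 1290 - G$ ($m{\left(G,L \right)} = 6 - \left(G - 1284\right) = 6 - \left(-1284 + G\right) = 1290 - G$)
$w{\left(q,A \right)} = 2100 + A + q$ ($w{\left(q,A \right)} = \left(q + A\right) + 2100 = \left(A + q\right) + 2100 = 2100 + A + q$)
$\frac{w{\left(-3105,1783 \right)}}{m{\left(o{\left(Y{\left(-5 \right)},\left(-5\right) \left(-4\right) \right)},-748 \right)}} = \frac{2100 + 1783 - 3105}{1290 - -8} = \frac{778}{1290 + 8} = \frac{778}{1298} = 778 \cdot \frac{1}{1298} = \frac{389}{649}$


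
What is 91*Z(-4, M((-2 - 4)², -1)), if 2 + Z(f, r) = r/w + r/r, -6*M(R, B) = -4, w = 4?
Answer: -455/6 ≈ -75.833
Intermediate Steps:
M(R, B) = ⅔ (M(R, B) = -⅙*(-4) = ⅔)
Z(f, r) = -1 + r/4 (Z(f, r) = -2 + (r/4 + r/r) = -2 + (r*(¼) + 1) = -2 + (r/4 + 1) = -2 + (1 + r/4) = -1 + r/4)
91*Z(-4, M((-2 - 4)², -1)) = 91*(-1 + (¼)*(⅔)) = 91*(-1 + ⅙) = 91*(-⅚) = -455/6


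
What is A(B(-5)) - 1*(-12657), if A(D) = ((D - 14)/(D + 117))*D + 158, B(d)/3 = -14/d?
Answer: 13391283/1045 ≈ 12815.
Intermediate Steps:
B(d) = -42/d (B(d) = 3*(-14/d) = -42/d)
A(D) = 158 + D*(-14 + D)/(117 + D) (A(D) = ((-14 + D)/(117 + D))*D + 158 = D*(-14 + D)/(117 + D) + 158 = 158 + D*(-14 + D)/(117 + D))
A(B(-5)) - 1*(-12657) = (18486 + (-42/(-5))² + 144*(-42/(-5)))/(117 - 42/(-5)) - 1*(-12657) = (18486 + (-42*(-⅕))² + 144*(-42*(-⅕)))/(117 - 42*(-⅕)) + 12657 = (18486 + (42/5)² + 144*(42/5))/(117 + 42/5) + 12657 = (18486 + 1764/25 + 6048/5)/(627/5) + 12657 = (5/627)*(494154/25) + 12657 = 164718/1045 + 12657 = 13391283/1045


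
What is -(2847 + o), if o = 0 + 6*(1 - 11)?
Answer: -2787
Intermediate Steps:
o = -60 (o = 0 + 6*(-10) = 0 - 60 = -60)
-(2847 + o) = -(2847 - 60) = -1*2787 = -2787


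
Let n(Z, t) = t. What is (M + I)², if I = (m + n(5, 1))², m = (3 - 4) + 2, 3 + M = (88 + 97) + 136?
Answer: 103684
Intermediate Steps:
M = 318 (M = -3 + ((88 + 97) + 136) = -3 + (185 + 136) = -3 + 321 = 318)
m = 1 (m = -1 + 2 = 1)
I = 4 (I = (1 + 1)² = 2² = 4)
(M + I)² = (318 + 4)² = 322² = 103684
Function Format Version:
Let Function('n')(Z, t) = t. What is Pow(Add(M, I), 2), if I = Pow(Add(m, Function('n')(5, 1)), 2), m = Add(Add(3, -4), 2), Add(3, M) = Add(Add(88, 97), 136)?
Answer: 103684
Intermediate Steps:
M = 318 (M = Add(-3, Add(Add(88, 97), 136)) = Add(-3, Add(185, 136)) = Add(-3, 321) = 318)
m = 1 (m = Add(-1, 2) = 1)
I = 4 (I = Pow(Add(1, 1), 2) = Pow(2, 2) = 4)
Pow(Add(M, I), 2) = Pow(Add(318, 4), 2) = Pow(322, 2) = 103684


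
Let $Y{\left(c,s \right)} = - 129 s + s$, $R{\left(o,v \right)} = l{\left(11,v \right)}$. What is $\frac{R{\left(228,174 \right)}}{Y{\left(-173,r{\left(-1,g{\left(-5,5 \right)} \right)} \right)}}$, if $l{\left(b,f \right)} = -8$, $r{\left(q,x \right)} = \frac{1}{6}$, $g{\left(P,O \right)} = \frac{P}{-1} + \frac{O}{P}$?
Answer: $\frac{3}{8} \approx 0.375$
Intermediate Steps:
$g{\left(P,O \right)} = - P + \frac{O}{P}$ ($g{\left(P,O \right)} = P \left(-1\right) + \frac{O}{P} = - P + \frac{O}{P}$)
$r{\left(q,x \right)} = \frac{1}{6}$
$R{\left(o,v \right)} = -8$
$Y{\left(c,s \right)} = - 128 s$
$\frac{R{\left(228,174 \right)}}{Y{\left(-173,r{\left(-1,g{\left(-5,5 \right)} \right)} \right)}} = - \frac{8}{\left(-128\right) \frac{1}{6}} = - \frac{8}{- \frac{64}{3}} = \left(-8\right) \left(- \frac{3}{64}\right) = \frac{3}{8}$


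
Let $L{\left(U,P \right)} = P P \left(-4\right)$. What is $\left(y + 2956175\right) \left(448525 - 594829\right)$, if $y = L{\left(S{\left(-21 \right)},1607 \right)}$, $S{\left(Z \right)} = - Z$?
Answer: $1078790246784$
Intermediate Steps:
$L{\left(U,P \right)} = - 4 P^{2}$ ($L{\left(U,P \right)} = P^{2} \left(-4\right) = - 4 P^{2}$)
$y = -10329796$ ($y = - 4 \cdot 1607^{2} = \left(-4\right) 2582449 = -10329796$)
$\left(y + 2956175\right) \left(448525 - 594829\right) = \left(-10329796 + 2956175\right) \left(448525 - 594829\right) = \left(-7373621\right) \left(-146304\right) = 1078790246784$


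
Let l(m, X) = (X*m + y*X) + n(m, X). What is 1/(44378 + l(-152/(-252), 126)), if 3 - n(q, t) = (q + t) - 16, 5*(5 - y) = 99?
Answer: 315/13381703 ≈ 2.3540e-5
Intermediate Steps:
y = -74/5 (y = 5 - ⅕*99 = 5 - 99/5 = -74/5 ≈ -14.800)
n(q, t) = 19 - q - t (n(q, t) = 3 - ((q + t) - 16) = 3 - (-16 + q + t) = 3 + (16 - q - t) = 19 - q - t)
l(m, X) = 19 - m - 79*X/5 + X*m (l(m, X) = (X*m - 74*X/5) + (19 - m - X) = (-74*X/5 + X*m) + (19 - X - m) = 19 - m - 79*X/5 + X*m)
1/(44378 + l(-152/(-252), 126)) = 1/(44378 + (19 - (-152)/(-252) - 79/5*126 + 126*(-152/(-252)))) = 1/(44378 + (19 - (-152)*(-1)/252 - 9954/5 + 126*(-152*(-1/252)))) = 1/(44378 + (19 - 1*38/63 - 9954/5 + 126*(38/63))) = 1/(44378 + (19 - 38/63 - 9954/5 + 76)) = 1/(44378 - 597367/315) = 1/(13381703/315) = 315/13381703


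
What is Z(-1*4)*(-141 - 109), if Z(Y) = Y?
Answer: 1000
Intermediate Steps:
Z(-1*4)*(-141 - 109) = (-1*4)*(-141 - 109) = -4*(-250) = 1000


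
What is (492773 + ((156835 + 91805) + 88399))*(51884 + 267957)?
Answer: 265407899892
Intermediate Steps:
(492773 + ((156835 + 91805) + 88399))*(51884 + 267957) = (492773 + (248640 + 88399))*319841 = (492773 + 337039)*319841 = 829812*319841 = 265407899892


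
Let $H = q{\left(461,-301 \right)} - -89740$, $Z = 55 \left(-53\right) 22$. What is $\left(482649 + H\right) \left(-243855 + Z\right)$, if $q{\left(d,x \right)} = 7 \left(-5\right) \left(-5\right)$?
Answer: $-176341123540$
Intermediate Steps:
$q{\left(d,x \right)} = 175$ ($q{\left(d,x \right)} = \left(-35\right) \left(-5\right) = 175$)
$Z = -64130$ ($Z = \left(-2915\right) 22 = -64130$)
$H = 89915$ ($H = 175 - -89740 = 175 + 89740 = 89915$)
$\left(482649 + H\right) \left(-243855 + Z\right) = \left(482649 + 89915\right) \left(-243855 - 64130\right) = 572564 \left(-307985\right) = -176341123540$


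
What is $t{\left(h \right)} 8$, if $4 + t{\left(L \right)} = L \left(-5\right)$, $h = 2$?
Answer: $-112$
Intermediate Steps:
$t{\left(L \right)} = -4 - 5 L$ ($t{\left(L \right)} = -4 + L \left(-5\right) = -4 - 5 L$)
$t{\left(h \right)} 8 = \left(-4 - 10\right) 8 = \left(-14\right) 8 = -112$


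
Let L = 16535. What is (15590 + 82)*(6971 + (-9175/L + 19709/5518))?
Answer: 997225356245844/9124013 ≈ 1.0930e+8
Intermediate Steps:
(15590 + 82)*(6971 + (-9175/L + 19709/5518)) = (15590 + 82)*(6971 + (-9175/16535 + 19709/5518)) = 15672*(6971 + (-9175*1/16535 + 19709*(1/5518))) = 15672*(6971 + (-1835/3307 + 19709/5518)) = 15672*(6971 + 55052133/18248026) = 15672*(127262041379/18248026) = 997225356245844/9124013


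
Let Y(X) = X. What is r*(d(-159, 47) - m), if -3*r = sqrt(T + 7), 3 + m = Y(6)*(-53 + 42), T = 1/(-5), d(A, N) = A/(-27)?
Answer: -674*sqrt(170)/135 ≈ -65.095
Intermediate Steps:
d(A, N) = -A/27 (d(A, N) = A*(-1/27) = -A/27)
T = -1/5 ≈ -0.20000
m = -69 (m = -3 + 6*(-53 + 42) = -3 + 6*(-11) = -3 - 66 = -69)
r = -sqrt(170)/15 (r = -sqrt(-1/5 + 7)/3 = -sqrt(170)/15 ≈ -0.86923)
r*(d(-159, 47) - m) = (-sqrt(170)/15)*(-1/27*(-159) - 1*(-69)) = (-sqrt(170)/15)*(53/9 + 69) = -sqrt(170)/15*(674/9) = -674*sqrt(170)/135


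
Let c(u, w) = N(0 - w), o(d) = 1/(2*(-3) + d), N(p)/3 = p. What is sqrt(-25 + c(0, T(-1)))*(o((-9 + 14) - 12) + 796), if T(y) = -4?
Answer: 10347*I*sqrt(13)/13 ≈ 2869.7*I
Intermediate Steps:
N(p) = 3*p
o(d) = 1/(-6 + d)
c(u, w) = -3*w (c(u, w) = 3*(0 - w) = 3*(-w) = -3*w)
sqrt(-25 + c(0, T(-1)))*(o((-9 + 14) - 12) + 796) = sqrt(-25 - 3*(-4))*(1/(-6 + ((-9 + 14) - 12)) + 796) = sqrt(-25 + 12)*(1/(-6 + (5 - 12)) + 796) = sqrt(-13)*(1/(-6 - 7) + 796) = (I*sqrt(13))*(1/(-13) + 796) = (I*sqrt(13))*(-1/13 + 796) = (I*sqrt(13))*(10347/13) = 10347*I*sqrt(13)/13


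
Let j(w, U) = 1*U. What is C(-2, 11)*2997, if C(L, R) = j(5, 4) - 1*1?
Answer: 8991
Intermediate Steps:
j(w, U) = U
C(L, R) = 3 (C(L, R) = 4 - 1*1 = 4 - 1 = 3)
C(-2, 11)*2997 = 3*2997 = 8991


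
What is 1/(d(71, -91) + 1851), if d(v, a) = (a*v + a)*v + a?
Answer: -1/463432 ≈ -2.1578e-6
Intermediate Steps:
d(v, a) = a + v*(a + a*v) (d(v, a) = (a + a*v)*v + a = v*(a + a*v) + a = a + v*(a + a*v))
1/(d(71, -91) + 1851) = 1/(-91*(1 + 71 + 71**2) + 1851) = 1/(-91*(1 + 71 + 5041) + 1851) = 1/(-91*5113 + 1851) = 1/(-465283 + 1851) = 1/(-463432) = -1/463432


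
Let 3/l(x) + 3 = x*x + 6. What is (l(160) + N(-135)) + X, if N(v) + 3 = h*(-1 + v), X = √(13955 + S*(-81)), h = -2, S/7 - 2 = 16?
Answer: 6887210/25603 + √3749 ≈ 330.23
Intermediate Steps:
S = 126 (S = 14 + 7*16 = 14 + 112 = 126)
l(x) = 3/(3 + x²) (l(x) = 3/(-3 + (x*x + 6)) = 3/(-3 + (x² + 6)) = 3/(-3 + (6 + x²)) = 3/(3 + x²))
X = √3749 (X = √(13955 + 126*(-81)) = √(13955 - 10206) = √3749 ≈ 61.229)
N(v) = -1 - 2*v (N(v) = -3 - 2*(-1 + v) = -3 + (2 - 2*v) = -1 - 2*v)
(l(160) + N(-135)) + X = (3/(3 + 160²) + (-1 - 2*(-135))) + √3749 = (3/(3 + 25600) + (-1 + 270)) + √3749 = (3/25603 + 269) + √3749 = 6887210/25603 + √3749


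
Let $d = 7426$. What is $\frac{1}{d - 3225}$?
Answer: $\frac{1}{4201} \approx 0.00023804$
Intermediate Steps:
$\frac{1}{d - 3225} = \frac{1}{7426 - 3225} = \frac{1}{4201}$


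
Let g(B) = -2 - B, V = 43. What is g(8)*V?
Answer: -430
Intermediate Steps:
g(8)*V = (-2 - 1*8)*43 = (-2 - 8)*43 = -10*43 = -430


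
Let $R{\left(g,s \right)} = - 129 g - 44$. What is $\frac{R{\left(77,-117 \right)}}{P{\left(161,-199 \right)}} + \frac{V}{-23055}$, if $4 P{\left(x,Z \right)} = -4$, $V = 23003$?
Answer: $\frac{229996732}{23055} \approx 9976.0$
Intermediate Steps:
$P{\left(x,Z \right)} = -1$ ($P{\left(x,Z \right)} = \frac{1}{4} \left(-4\right) = -1$)
$R{\left(g,s \right)} = -44 - 129 g$
$\frac{R{\left(77,-117 \right)}}{P{\left(161,-199 \right)}} + \frac{V}{-23055} = \frac{-44 - 9933}{-1} + \frac{23003}{-23055} = \left(-44 - 9933\right) \left(-1\right) + 23003 \left(- \frac{1}{23055}\right) = \left(-9977\right) \left(-1\right) - \frac{23003}{23055} = 9977 - \frac{23003}{23055} = \frac{229996732}{23055}$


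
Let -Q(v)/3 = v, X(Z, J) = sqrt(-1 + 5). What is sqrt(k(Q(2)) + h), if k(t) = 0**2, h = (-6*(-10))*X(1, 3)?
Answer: 2*sqrt(30) ≈ 10.954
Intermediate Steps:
X(Z, J) = 2 (X(Z, J) = sqrt(4) = 2)
Q(v) = -3*v
h = 120 (h = -6*(-10)*2 = 60*2 = 120)
k(t) = 0
sqrt(k(Q(2)) + h) = sqrt(0 + 120) = sqrt(120) = 2*sqrt(30)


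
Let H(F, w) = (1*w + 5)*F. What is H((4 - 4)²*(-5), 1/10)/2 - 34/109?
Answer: -34/109 ≈ -0.31193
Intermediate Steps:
H(F, w) = F*(5 + w) (H(F, w) = (w + 5)*F = (5 + w)*F = F*(5 + w))
H((4 - 4)²*(-5), 1/10)/2 - 34/109 = (((4 - 4)²*(-5))*(5 + 1/10))/2 - 34/109 = ((0²*(-5))*(5 + 1*(⅒)))*(½) - 34*1/109 = ((0*(-5))*(5 + ⅒))*(½) - 34/109 = (0*(51/10))*(½) - 34/109 = 0*(½) - 34/109 = 0 - 34/109 = -34/109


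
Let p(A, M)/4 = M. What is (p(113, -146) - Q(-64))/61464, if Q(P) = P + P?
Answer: -19/2561 ≈ -0.0074190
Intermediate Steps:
p(A, M) = 4*M
Q(P) = 2*P
(p(113, -146) - Q(-64))/61464 = (4*(-146) - 2*(-64))/61464 = (-584 - 1*(-128))*(1/61464) = (-584 + 128)*(1/61464) = -456*1/61464 = -19/2561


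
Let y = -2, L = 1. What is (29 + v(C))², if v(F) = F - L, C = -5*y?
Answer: 1444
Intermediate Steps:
C = 10 (C = -5*(-2) = 10)
v(F) = -1 + F (v(F) = F - 1*1 = F - 1 = -1 + F)
(29 + v(C))² = (29 + (-1 + 10))² = (29 + 9)² = 38² = 1444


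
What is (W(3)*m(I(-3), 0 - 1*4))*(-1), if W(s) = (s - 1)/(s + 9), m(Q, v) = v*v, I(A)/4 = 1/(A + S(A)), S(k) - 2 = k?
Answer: -8/3 ≈ -2.6667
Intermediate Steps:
S(k) = 2 + k
I(A) = 4/(2 + 2*A) (I(A) = 4/(A + (2 + A)) = 4/(2 + 2*A))
m(Q, v) = v²
W(s) = (-1 + s)/(9 + s)
(W(3)*m(I(-3), 0 - 1*4))*(-1) = (((-1 + 3)/(9 + 3))*(0 - 1*4)²)*(-1) = ((2/12)*(0 - 4)²)*(-1) = (((1/12)*2)*(-4)²)*(-1) = ((⅙)*16)*(-1) = (8/3)*(-1) = -8/3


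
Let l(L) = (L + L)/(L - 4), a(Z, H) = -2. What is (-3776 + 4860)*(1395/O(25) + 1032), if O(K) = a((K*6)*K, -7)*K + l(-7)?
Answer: 145745697/134 ≈ 1.0877e+6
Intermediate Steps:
l(L) = 2*L/(-4 + L) (l(L) = (2*L)/(-4 + L) = 2*L/(-4 + L))
O(K) = 14/11 - 2*K (O(K) = -2*K + 2*(-7)/(-4 - 7) = -2*K + 2*(-7)/(-11) = -2*K + 2*(-7)*(-1/11) = -2*K + 14/11 = 14/11 - 2*K)
(-3776 + 4860)*(1395/O(25) + 1032) = (-3776 + 4860)*(1395/(14/11 - 2*25) + 1032) = 1084*(1395/(14/11 - 50) + 1032) = 1084*(1395/(-536/11) + 1032) = 1084*(1395*(-11/536) + 1032) = 1084*(-15345/536 + 1032) = 1084*(537807/536) = 145745697/134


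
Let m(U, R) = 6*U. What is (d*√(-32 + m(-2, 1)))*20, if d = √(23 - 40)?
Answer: -40*√187 ≈ -546.99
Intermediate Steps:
d = I*√17 (d = √(-17) = I*√17 ≈ 4.1231*I)
(d*√(-32 + m(-2, 1)))*20 = ((I*√17)*√(-32 + 6*(-2)))*20 = ((I*√17)*√(-32 - 12))*20 = ((I*√17)*√(-44))*20 = ((I*√17)*(2*I*√11))*20 = -2*√187*20 = -40*√187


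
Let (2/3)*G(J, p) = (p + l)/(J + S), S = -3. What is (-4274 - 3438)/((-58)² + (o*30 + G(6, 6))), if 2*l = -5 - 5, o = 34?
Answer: -15424/8769 ≈ -1.7589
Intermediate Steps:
l = -5 (l = (-5 - 5)/2 = (½)*(-10) = -5)
G(J, p) = 3*(-5 + p)/(2*(-3 + J)) (G(J, p) = 3*((p - 5)/(J - 3))/2 = 3*((-5 + p)/(-3 + J))/2 = 3*(-5 + p)/(2*(-3 + J)))
(-4274 - 3438)/((-58)² + (o*30 + G(6, 6))) = (-4274 - 3438)/((-58)² + (34*30 + 3*(-5 + 6)/(2*(-3 + 6)))) = -7712/(3364 + (1020 + (3/2)*1/3)) = -7712/(3364 + (1020 + (3/2)*(⅓)*1)) = -7712/(3364 + (1020 + ½)) = -7712/(3364 + 2041/2) = -7712/8769/2 = -7712*2/8769 = -15424/8769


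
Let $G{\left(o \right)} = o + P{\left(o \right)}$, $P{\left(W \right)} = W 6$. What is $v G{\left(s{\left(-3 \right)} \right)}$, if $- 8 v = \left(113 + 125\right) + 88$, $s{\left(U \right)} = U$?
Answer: $\frac{3423}{4} \approx 855.75$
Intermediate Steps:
$P{\left(W \right)} = 6 W$
$G{\left(o \right)} = 7 o$ ($G{\left(o \right)} = o + 6 o = 7 o$)
$v = - \frac{163}{4}$ ($v = - \frac{\left(113 + 125\right) + 88}{8} = - \frac{238 + 88}{8} = \left(- \frac{1}{8}\right) 326 = - \frac{163}{4} \approx -40.75$)
$v G{\left(s{\left(-3 \right)} \right)} = - \frac{163 \cdot 7 \left(-3\right)}{4} = \left(- \frac{163}{4}\right) \left(-21\right) = \frac{3423}{4}$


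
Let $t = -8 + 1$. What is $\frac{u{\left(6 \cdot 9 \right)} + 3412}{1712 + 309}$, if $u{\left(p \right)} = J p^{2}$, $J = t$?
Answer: $- \frac{17000}{2021} \approx -8.4117$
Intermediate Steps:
$t = -7$
$J = -7$
$u{\left(p \right)} = - 7 p^{2}$
$\frac{u{\left(6 \cdot 9 \right)} + 3412}{1712 + 309} = \frac{- 7 \left(6 \cdot 9\right)^{2} + 3412}{1712 + 309} = \frac{- 7 \cdot 54^{2} + 3412}{2021} = \left(\left(-7\right) 2916 + 3412\right) \frac{1}{2021} = \left(-20412 + 3412\right) \frac{1}{2021} = \left(-17000\right) \frac{1}{2021} = - \frac{17000}{2021}$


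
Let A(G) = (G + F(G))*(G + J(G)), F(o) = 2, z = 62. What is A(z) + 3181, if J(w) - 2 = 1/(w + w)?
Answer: 225603/31 ≈ 7277.5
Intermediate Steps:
J(w) = 2 + 1/(2*w) (J(w) = 2 + 1/(w + w) = 2 + 1/(2*w))
A(G) = (2 + G)*(2 + G + 1/(2*G)) (A(G) = (G + 2)*(G + (2 + 1/(2*G))) = (2 + G)*(2 + G + 1/(2*G)))
A(z) + 3181 = (9/2 + 1/62 + 62**2 + 4*62) + 3181 = (9/2 + 1/62 + 3844 + 248) + 3181 = 126992/31 + 3181 = 225603/31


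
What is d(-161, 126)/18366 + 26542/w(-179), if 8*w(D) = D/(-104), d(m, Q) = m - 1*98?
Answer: 405575303143/3287514 ≈ 1.2337e+5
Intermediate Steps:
d(m, Q) = -98 + m (d(m, Q) = m - 98 = -98 + m)
w(D) = -D/832 (w(D) = (D/(-104))/8 = (D*(-1/104))/8 = (-D/104)/8 = -D/832)
d(-161, 126)/18366 + 26542/w(-179) = (-98 - 161)/18366 + 26542/((-1/832*(-179))) = -259*1/18366 + 26542/(179/832) = -259/18366 + 26542*(832/179) = -259/18366 + 22082944/179 = 405575303143/3287514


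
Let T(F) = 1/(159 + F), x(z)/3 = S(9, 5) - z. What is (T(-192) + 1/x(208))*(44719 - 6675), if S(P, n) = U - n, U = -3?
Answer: -2158997/1782 ≈ -1211.6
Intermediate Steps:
S(P, n) = -3 - n
x(z) = -24 - 3*z (x(z) = 3*((-3 - 1*5) - z) = 3*((-3 - 5) - z) = 3*(-8 - z) = -24 - 3*z)
(T(-192) + 1/x(208))*(44719 - 6675) = (1/(159 - 192) + 1/(-24 - 3*208))*(44719 - 6675) = (1/(-33) + 1/(-24 - 624))*38044 = (-1/33 + 1/(-648))*38044 = (-1/33 - 1/648)*38044 = -227/7128*38044 = -2158997/1782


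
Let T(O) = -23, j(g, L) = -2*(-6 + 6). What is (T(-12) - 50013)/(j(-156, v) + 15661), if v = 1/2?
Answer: -50036/15661 ≈ -3.1949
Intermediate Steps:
v = ½ ≈ 0.50000
j(g, L) = 0 (j(g, L) = -2*0 = 0)
(T(-12) - 50013)/(j(-156, v) + 15661) = (-23 - 50013)/(0 + 15661) = -50036/15661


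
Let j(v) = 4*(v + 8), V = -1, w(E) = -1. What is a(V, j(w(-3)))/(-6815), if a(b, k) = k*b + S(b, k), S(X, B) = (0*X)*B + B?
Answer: 0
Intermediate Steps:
S(X, B) = B (S(X, B) = 0*B + B = 0 + B = B)
j(v) = 32 + 4*v (j(v) = 4*(8 + v) = 32 + 4*v)
a(b, k) = k + b*k (a(b, k) = k*b + k = b*k + k = k + b*k)
a(V, j(w(-3)))/(-6815) = ((32 + 4*(-1))*(1 - 1))/(-6815) = ((32 - 4)*0)*(-1/6815) = (28*0)*(-1/6815) = 0*(-1/6815) = 0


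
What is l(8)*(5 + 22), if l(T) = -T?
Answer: -216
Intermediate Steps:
l(8)*(5 + 22) = (-1*8)*(5 + 22) = -8*27 = -216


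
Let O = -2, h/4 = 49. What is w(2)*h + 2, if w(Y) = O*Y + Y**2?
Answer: 2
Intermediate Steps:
h = 196 (h = 4*49 = 196)
w(Y) = Y**2 - 2*Y (w(Y) = -2*Y + Y**2 = Y**2 - 2*Y)
w(2)*h + 2 = (2*(-2 + 2))*196 + 2 = (2*0)*196 + 2 = 0*196 + 2 = 0 + 2 = 2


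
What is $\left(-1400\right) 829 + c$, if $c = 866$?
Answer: $-1159734$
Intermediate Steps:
$\left(-1400\right) 829 + c = \left(-1400\right) 829 + 866 = -1160600 + 866 = -1159734$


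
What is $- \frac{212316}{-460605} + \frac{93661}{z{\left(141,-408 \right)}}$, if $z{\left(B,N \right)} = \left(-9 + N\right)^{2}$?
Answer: $\frac{26686713943}{26698047615} \approx 0.99958$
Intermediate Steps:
$- \frac{212316}{-460605} + \frac{93661}{z{\left(141,-408 \right)}} = - \frac{212316}{-460605} + \frac{93661}{\left(-9 - 408\right)^{2}} = \left(-212316\right) \left(- \frac{1}{460605}\right) + \frac{93661}{\left(-417\right)^{2}} = \frac{70772}{153535} + \frac{93661}{173889} = \frac{26686713943}{26698047615}$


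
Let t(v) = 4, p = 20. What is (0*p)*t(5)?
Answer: 0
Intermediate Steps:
(0*p)*t(5) = (0*20)*4 = 0*4 = 0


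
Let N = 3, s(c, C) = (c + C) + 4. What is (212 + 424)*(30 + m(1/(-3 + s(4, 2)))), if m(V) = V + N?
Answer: 147552/7 ≈ 21079.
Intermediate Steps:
s(c, C) = 4 + C + c (s(c, C) = (C + c) + 4 = 4 + C + c)
m(V) = 3 + V (m(V) = V + 3 = 3 + V)
(212 + 424)*(30 + m(1/(-3 + s(4, 2)))) = (212 + 424)*(30 + (3 + 1/(-3 + (4 + 2 + 4)))) = 636*(30 + (3 + 1/(-3 + 10))) = 636*(30 + (3 + 1/7)) = 636*(30 + (3 + ⅐)) = 636*(30 + 22/7) = 636*(232/7) = 147552/7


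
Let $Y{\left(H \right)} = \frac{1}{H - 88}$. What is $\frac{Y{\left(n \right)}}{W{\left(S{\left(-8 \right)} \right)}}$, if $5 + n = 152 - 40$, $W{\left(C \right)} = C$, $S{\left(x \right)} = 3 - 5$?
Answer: $- \frac{1}{38} \approx -0.026316$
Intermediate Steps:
$S{\left(x \right)} = -2$
$n = 107$ ($n = -5 + \left(152 - 40\right) = -5 + 112 = 107$)
$Y{\left(H \right)} = \frac{1}{-88 + H}$
$\frac{Y{\left(n \right)}}{W{\left(S{\left(-8 \right)} \right)}} = \frac{1}{\left(-88 + 107\right) \left(-2\right)} = \frac{1}{19} \left(- \frac{1}{2}\right) = - \frac{1}{38}$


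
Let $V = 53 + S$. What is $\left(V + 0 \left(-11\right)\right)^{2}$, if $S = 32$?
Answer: $7225$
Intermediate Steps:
$V = 85$ ($V = 53 + 32 = 85$)
$\left(V + 0 \left(-11\right)\right)^{2} = \left(85 + 0 \left(-11\right)\right)^{2} = \left(85 + 0\right)^{2} = 85^{2} = 7225$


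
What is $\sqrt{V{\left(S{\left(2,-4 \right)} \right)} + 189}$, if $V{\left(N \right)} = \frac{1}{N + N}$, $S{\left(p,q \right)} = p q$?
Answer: $\frac{\sqrt{3023}}{4} \approx 13.745$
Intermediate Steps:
$V{\left(N \right)} = \frac{1}{2 N}$
$\sqrt{V{\left(S{\left(2,-4 \right)} \right)} + 189} = \sqrt{\frac{1}{2 \cdot 2 \left(-4\right)} + 189} = \sqrt{\frac{1}{2 \left(-8\right)} + 189} = \sqrt{\frac{1}{2} \left(- \frac{1}{8}\right) + 189} = \sqrt{- \frac{1}{16} + 189} = \sqrt{\frac{3023}{16}} = \frac{\sqrt{3023}}{4}$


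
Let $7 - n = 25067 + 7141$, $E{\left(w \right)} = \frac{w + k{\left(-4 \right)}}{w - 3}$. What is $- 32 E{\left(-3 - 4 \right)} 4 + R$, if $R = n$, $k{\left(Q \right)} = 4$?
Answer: $- \frac{161197}{5} \approx -32239.0$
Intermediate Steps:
$E{\left(w \right)} = \frac{4 + w}{-3 + w}$ ($E{\left(w \right)} = \frac{w + 4}{w - 3} = \frac{4 + w}{-3 + w}$)
$n = -32201$ ($n = 7 - \left(25067 + 7141\right) = 7 - 32208 = -32201$)
$R = -32201$
$- 32 E{\left(-3 - 4 \right)} 4 + R = - 32 \frac{4 - 7}{-3 - 7} \cdot 4 - 32201 = - 32 \frac{1}{-10} \left(-3\right) 4 - 32201 = - 32 \left(\left(- \frac{1}{10}\right) \left(-3\right)\right) 4 - 32201 = \left(-32\right) \frac{3}{10} \cdot 4 - 32201 = \left(- \frac{48}{5}\right) 4 - 32201 = - \frac{192}{5} - 32201 = - \frac{161197}{5}$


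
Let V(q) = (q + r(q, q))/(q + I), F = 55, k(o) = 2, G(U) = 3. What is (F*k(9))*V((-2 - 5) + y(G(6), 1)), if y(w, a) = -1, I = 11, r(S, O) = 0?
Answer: -880/3 ≈ -293.33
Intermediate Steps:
V(q) = q/(11 + q) (V(q) = (q + 0)/(q + 11) = q/(11 + q))
(F*k(9))*V((-2 - 5) + y(G(6), 1)) = (55*2)*(((-2 - 5) - 1)/(11 + ((-2 - 5) - 1))) = 110*((-7 - 1)/(11 + (-7 - 1))) = 110*(-8/(11 - 8)) = 110*(-8/3) = -880/3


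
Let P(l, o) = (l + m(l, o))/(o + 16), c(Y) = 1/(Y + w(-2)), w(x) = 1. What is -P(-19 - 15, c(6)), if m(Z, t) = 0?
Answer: 238/113 ≈ 2.1062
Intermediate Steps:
c(Y) = 1/(1 + Y) (c(Y) = 1/(Y + 1) = 1/(1 + Y))
P(l, o) = l/(16 + o) (P(l, o) = (l + 0)/(o + 16) = l/(16 + o))
-P(-19 - 15, c(6)) = -(-19 - 15)/(16 + 1/(1 + 6)) = -(-34)/(16 + 1/7) = -(-34)/(16 + ⅐) = -(-34)/113/7 = -(-34)*7/113 = -1*(-238/113) = 238/113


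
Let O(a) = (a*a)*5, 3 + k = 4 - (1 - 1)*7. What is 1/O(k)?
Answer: 1/5 ≈ 0.20000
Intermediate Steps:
k = 1 (k = -3 + (4 - (1 - 1)*7) = -3 + (4 - 0*7) = -3 + (4 - 1*0) = -3 + (4 + 0) = -3 + 4 = 1)
O(a) = 5*a**2 (O(a) = a**2*5 = 5*a**2)
1/O(k) = 1/(5*1**2) = 1/(5*1) = 1/5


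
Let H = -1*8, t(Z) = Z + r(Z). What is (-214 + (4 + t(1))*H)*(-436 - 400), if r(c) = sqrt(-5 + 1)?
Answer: 212344 + 13376*I ≈ 2.1234e+5 + 13376.0*I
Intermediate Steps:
r(c) = 2*I (r(c) = sqrt(-4) = 2*I)
t(Z) = Z + 2*I
H = -8
(-214 + (4 + t(1))*H)*(-436 - 400) = (-214 + (4 + (1 + 2*I))*(-8))*(-436 - 400) = (-214 + (5 + 2*I)*(-8))*(-836) = (-214 + (-40 - 16*I))*(-836) = (-254 - 16*I)*(-836) = 212344 + 13376*I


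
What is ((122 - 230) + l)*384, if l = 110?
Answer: 768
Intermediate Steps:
((122 - 230) + l)*384 = ((122 - 230) + 110)*384 = (-108 + 110)*384 = 2*384 = 768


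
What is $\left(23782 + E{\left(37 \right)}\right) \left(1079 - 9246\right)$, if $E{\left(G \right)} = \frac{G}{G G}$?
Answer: $- \frac{7186429145}{37} \approx -1.9423 \cdot 10^{8}$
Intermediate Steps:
$E{\left(G \right)} = \frac{1}{G}$ ($E{\left(G \right)} = \frac{G}{G^{2}} = \frac{1}{G}$)
$\left(23782 + E{\left(37 \right)}\right) \left(1079 - 9246\right) = \left(23782 + \frac{1}{37}\right) \left(1079 - 9246\right) = \left(23782 + \frac{1}{37}\right) \left(-8167\right) = \frac{879935}{37} \left(-8167\right) = - \frac{7186429145}{37}$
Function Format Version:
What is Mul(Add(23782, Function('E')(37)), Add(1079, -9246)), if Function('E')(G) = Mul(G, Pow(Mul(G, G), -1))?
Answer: Rational(-7186429145, 37) ≈ -1.9423e+8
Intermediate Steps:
Function('E')(G) = Pow(G, -1) (Function('E')(G) = Mul(G, Pow(Pow(G, 2), -1)) = Mul(G, Pow(G, -2)) = Pow(G, -1))
Mul(Add(23782, Function('E')(37)), Add(1079, -9246)) = Mul(Add(23782, Pow(37, -1)), Add(1079, -9246)) = Mul(Add(23782, Rational(1, 37)), -8167) = Mul(Rational(879935, 37), -8167) = Rational(-7186429145, 37)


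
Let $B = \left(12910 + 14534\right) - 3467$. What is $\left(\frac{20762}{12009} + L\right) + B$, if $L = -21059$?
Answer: $\frac{35063024}{12009} \approx 2919.7$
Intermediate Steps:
$B = 23977$ ($B = 27444 - 3467 = 23977$)
$\left(\frac{20762}{12009} + L\right) + B = \left(\frac{20762}{12009} - 21059\right) + 23977 = - \frac{252876769}{12009} + 23977 = \frac{35063024}{12009}$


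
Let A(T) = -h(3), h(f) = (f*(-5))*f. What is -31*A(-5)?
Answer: -1395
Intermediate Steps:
h(f) = -5*f² (h(f) = (-5*f)*f = -5*f²)
A(T) = 45 (A(T) = -(-5)*3² = -(-5)*9 = -1*(-45) = 45)
-31*A(-5) = -31*45 = -1395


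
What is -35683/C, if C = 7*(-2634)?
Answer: 35683/18438 ≈ 1.9353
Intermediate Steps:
C = -18438
-35683/C = -35683/(-18438) = -35683*(-1/18438) = 35683/18438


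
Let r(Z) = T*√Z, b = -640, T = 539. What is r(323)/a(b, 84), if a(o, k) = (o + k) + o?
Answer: -539*√323/1196 ≈ -8.0995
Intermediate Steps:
r(Z) = 539*√Z
a(o, k) = k + 2*o (a(o, k) = (k + o) + o = k + 2*o)
r(323)/a(b, 84) = (539*√323)/(84 + 2*(-640)) = (539*√323)/(84 - 1280) = (539*√323)/(-1196) = (539*√323)*(-1/1196) = -539*√323/1196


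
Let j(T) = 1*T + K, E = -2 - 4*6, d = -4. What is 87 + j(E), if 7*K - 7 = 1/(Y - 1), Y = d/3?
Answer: 3035/49 ≈ 61.939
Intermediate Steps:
E = -26 (E = -2 - 24 = -26)
Y = -4/3 ≈ -1.3333
K = 46/49 (K = 1 + 1/(7*(-4/3 - 1)) = 1 + 1/(7*(-7/3)) = 1 + (⅐)*(-3/7) = 1 - 3/49 = 46/49 ≈ 0.93878)
j(T) = 46/49 + T (j(T) = 1*T + 46/49 = T + 46/49 = 46/49 + T)
87 + j(E) = 87 + (46/49 - 26) = 87 - 1228/49 = 3035/49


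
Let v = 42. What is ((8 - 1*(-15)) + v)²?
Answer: 4225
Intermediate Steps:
((8 - 1*(-15)) + v)² = ((8 - 1*(-15)) + 42)² = ((8 + 15) + 42)² = (23 + 42)² = 65² = 4225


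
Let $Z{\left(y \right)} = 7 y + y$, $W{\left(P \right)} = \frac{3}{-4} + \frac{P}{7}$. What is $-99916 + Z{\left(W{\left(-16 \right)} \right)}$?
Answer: $- \frac{699582}{7} \approx -99940.0$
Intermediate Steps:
$W{\left(P \right)} = - \frac{3}{4} + \frac{P}{7}$ ($W{\left(P \right)} = 3 \left(- \frac{1}{4}\right) + P \frac{1}{7} = - \frac{3}{4} + \frac{P}{7}$)
$Z{\left(y \right)} = 8 y$
$-99916 + Z{\left(W{\left(-16 \right)} \right)} = -99916 + 8 \left(- \frac{3}{4} + \frac{1}{7} \left(-16\right)\right) = -99916 + 8 \left(- \frac{3}{4} - \frac{16}{7}\right) = -99916 + 8 \left(- \frac{85}{28}\right) = -99916 - \frac{170}{7} = - \frac{699582}{7}$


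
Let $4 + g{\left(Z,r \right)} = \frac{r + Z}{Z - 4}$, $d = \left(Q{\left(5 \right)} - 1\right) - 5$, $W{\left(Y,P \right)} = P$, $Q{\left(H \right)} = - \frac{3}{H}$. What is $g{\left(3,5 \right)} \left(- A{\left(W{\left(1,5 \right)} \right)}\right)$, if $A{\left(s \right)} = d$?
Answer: $- \frac{396}{5} \approx -79.2$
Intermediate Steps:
$d = - \frac{33}{5}$ ($d = \left(- \frac{3}{5} - 1\right) - 5 = - \frac{8}{5} - 5 = - \frac{33}{5} \approx -6.6$)
$g{\left(Z,r \right)} = -4 + \frac{Z + r}{-4 + Z}$ ($g{\left(Z,r \right)} = -4 + \frac{r + Z}{Z - 4} = -4 + \frac{Z + r}{-4 + Z}$)
$A{\left(s \right)} = - \frac{33}{5}$
$g{\left(3,5 \right)} \left(- A{\left(W{\left(1,5 \right)} \right)}\right) = \frac{16 + 5 - 9}{-4 + 3} \left(\left(-1\right) \left(- \frac{33}{5}\right)\right) = \frac{16 + 5 - 9}{-1} \cdot \frac{33}{5} = \left(-1\right) 12 \cdot \frac{33}{5} = \left(-12\right) \frac{33}{5} = - \frac{396}{5}$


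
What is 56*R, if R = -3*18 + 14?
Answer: -2240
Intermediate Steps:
R = -40 (R = -54 + 14 = -40)
56*R = 56*(-40) = -2240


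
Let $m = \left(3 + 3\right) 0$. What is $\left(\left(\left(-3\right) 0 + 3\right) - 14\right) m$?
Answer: $0$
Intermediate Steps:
$m = 0$ ($m = 6 \cdot 0 = 0$)
$\left(\left(\left(-3\right) 0 + 3\right) - 14\right) m = \left(\left(\left(-3\right) 0 + 3\right) - 14\right) 0 = \left(\left(0 + 3\right) - 14\right) 0 = \left(3 - 14\right) 0 = \left(-11\right) 0 = 0$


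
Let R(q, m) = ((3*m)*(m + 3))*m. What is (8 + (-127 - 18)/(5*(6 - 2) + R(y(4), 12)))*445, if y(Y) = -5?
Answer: 923019/260 ≈ 3550.1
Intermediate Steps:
R(q, m) = 3*m**2*(3 + m) (R(q, m) = ((3*m)*(3 + m))*m = (3*m*(3 + m))*m = 3*m**2*(3 + m))
(8 + (-127 - 18)/(5*(6 - 2) + R(y(4), 12)))*445 = (8 + (-127 - 18)/(5*(6 - 2) + 3*12**2*(3 + 12)))*445 = (8 - 145/(5*4 + 3*144*15))*445 = (8 - 145/(20 + 6480))*445 = (8 - 145/6500)*445 = (8 - 145*1/6500)*445 = (8 - 29/1300)*445 = (10371/1300)*445 = 923019/260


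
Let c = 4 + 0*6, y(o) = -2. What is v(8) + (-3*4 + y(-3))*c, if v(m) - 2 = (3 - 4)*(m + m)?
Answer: -70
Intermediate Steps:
v(m) = 2 - 2*m (v(m) = 2 + (3 - 4)*(m + m) = 2 - 2*m)
c = 4 (c = 4 + 0 = 4)
v(8) + (-3*4 + y(-3))*c = (2 - 2*8) + (-3*4 - 2)*4 = (2 - 16) + (-12 - 2)*4 = -14 - 14*4 = -14 - 56 = -70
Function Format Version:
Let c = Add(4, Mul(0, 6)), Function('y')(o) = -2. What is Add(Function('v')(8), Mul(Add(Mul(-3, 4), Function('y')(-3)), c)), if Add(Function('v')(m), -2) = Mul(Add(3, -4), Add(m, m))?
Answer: -70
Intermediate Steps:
Function('v')(m) = Add(2, Mul(-2, m)) (Function('v')(m) = Add(2, Mul(Add(3, -4), Add(m, m))) = Add(2, Mul(-1, Mul(2, m))) = Add(2, Mul(-2, m)))
c = 4 (c = Add(4, 0) = 4)
Add(Function('v')(8), Mul(Add(Mul(-3, 4), Function('y')(-3)), c)) = Add(Add(2, Mul(-2, 8)), Mul(Add(Mul(-3, 4), -2), 4)) = Add(Add(2, -16), Mul(Add(-12, -2), 4)) = Add(-14, Mul(-14, 4)) = Add(-14, -56) = -70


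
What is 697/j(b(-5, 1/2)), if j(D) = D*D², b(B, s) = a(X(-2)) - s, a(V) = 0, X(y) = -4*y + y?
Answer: -5576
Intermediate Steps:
X(y) = -3*y
b(B, s) = -s (b(B, s) = 0 - s = -s)
j(D) = D³
697/j(b(-5, 1/2)) = 697/((-1/2)³) = 697/((-1*½)³) = 697/((-½)³) = 697/(-⅛) = 697*(-8) = -5576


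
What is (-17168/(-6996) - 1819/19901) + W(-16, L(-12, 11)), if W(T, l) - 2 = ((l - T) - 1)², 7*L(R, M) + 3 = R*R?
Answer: 301973113525/243647943 ≈ 1239.4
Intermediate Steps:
L(R, M) = -3/7 + R²/7 (L(R, M) = -3/7 + (R*R)/7 = -3/7 + R²/7)
W(T, l) = 2 + (-1 + l - T)² (W(T, l) = 2 + ((l - T) - 1)² = 2 + (-1 + l - T)²)
(-17168/(-6996) - 1819/19901) + W(-16, L(-12, 11)) = (-17168/(-6996) - 1819/19901) + (2 + (1 - 16 - (-3/7 + (⅐)*(-12)²))²) = (-17168*(-1/6996) - 1819*1/19901) + (2 + (1 - 16 - (-3/7 + (⅐)*144))²) = (4292/1749 - 1819/19901) + (2 + (1 - 16 - (-3/7 + 144/7))²) = 82233661/34806849 + (2 + (1 - 16 - 1*141/7)²) = 82233661/34806849 + (2 + (1 - 16 - 141/7)²) = 82233661/34806849 + (2 + (-246/7)²) = 82233661/34806849 + (2 + 60516/49) = 82233661/34806849 + 60614/49 = 301973113525/243647943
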